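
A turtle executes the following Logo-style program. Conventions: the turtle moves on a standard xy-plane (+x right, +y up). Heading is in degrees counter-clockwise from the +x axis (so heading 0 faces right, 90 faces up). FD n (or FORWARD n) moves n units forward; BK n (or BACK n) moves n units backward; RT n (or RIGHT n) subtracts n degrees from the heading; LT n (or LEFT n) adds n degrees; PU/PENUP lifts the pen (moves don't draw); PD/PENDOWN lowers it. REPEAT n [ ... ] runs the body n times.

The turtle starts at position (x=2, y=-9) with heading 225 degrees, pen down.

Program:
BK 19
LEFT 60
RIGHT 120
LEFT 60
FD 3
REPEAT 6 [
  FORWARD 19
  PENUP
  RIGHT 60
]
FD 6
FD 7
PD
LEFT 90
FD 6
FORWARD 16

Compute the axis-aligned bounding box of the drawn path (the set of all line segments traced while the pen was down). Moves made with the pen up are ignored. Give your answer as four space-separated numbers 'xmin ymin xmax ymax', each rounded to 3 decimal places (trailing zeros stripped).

Answer: -0.121 -22.435 19.678 4.435

Derivation:
Executing turtle program step by step:
Start: pos=(2,-9), heading=225, pen down
BK 19: (2,-9) -> (15.435,4.435) [heading=225, draw]
LT 60: heading 225 -> 285
RT 120: heading 285 -> 165
LT 60: heading 165 -> 225
FD 3: (15.435,4.435) -> (13.314,2.314) [heading=225, draw]
REPEAT 6 [
  -- iteration 1/6 --
  FD 19: (13.314,2.314) -> (-0.121,-11.121) [heading=225, draw]
  PU: pen up
  RT 60: heading 225 -> 165
  -- iteration 2/6 --
  FD 19: (-0.121,-11.121) -> (-18.474,-6.204) [heading=165, move]
  PU: pen up
  RT 60: heading 165 -> 105
  -- iteration 3/6 --
  FD 19: (-18.474,-6.204) -> (-23.391,12.149) [heading=105, move]
  PU: pen up
  RT 60: heading 105 -> 45
  -- iteration 4/6 --
  FD 19: (-23.391,12.149) -> (-9.956,25.584) [heading=45, move]
  PU: pen up
  RT 60: heading 45 -> 345
  -- iteration 5/6 --
  FD 19: (-9.956,25.584) -> (8.396,20.666) [heading=345, move]
  PU: pen up
  RT 60: heading 345 -> 285
  -- iteration 6/6 --
  FD 19: (8.396,20.666) -> (13.314,2.314) [heading=285, move]
  PU: pen up
  RT 60: heading 285 -> 225
]
FD 6: (13.314,2.314) -> (9.071,-1.929) [heading=225, move]
FD 7: (9.071,-1.929) -> (4.121,-6.879) [heading=225, move]
PD: pen down
LT 90: heading 225 -> 315
FD 6: (4.121,-6.879) -> (8.364,-11.121) [heading=315, draw]
FD 16: (8.364,-11.121) -> (19.678,-22.435) [heading=315, draw]
Final: pos=(19.678,-22.435), heading=315, 5 segment(s) drawn

Segment endpoints: x in {-0.121, 2, 4.121, 8.364, 13.314, 15.435, 19.678}, y in {-22.435, -11.121, -11.121, -9, -6.879, 2.314, 4.435}
xmin=-0.121, ymin=-22.435, xmax=19.678, ymax=4.435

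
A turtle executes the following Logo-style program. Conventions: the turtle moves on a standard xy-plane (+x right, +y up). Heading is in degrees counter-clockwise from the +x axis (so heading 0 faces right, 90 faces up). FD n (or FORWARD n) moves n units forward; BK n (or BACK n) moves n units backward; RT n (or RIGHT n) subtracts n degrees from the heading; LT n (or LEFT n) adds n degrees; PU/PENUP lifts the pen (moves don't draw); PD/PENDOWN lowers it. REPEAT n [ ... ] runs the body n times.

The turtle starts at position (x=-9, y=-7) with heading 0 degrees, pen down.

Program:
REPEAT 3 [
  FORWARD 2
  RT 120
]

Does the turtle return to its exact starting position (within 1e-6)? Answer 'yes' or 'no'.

Answer: yes

Derivation:
Executing turtle program step by step:
Start: pos=(-9,-7), heading=0, pen down
REPEAT 3 [
  -- iteration 1/3 --
  FD 2: (-9,-7) -> (-7,-7) [heading=0, draw]
  RT 120: heading 0 -> 240
  -- iteration 2/3 --
  FD 2: (-7,-7) -> (-8,-8.732) [heading=240, draw]
  RT 120: heading 240 -> 120
  -- iteration 3/3 --
  FD 2: (-8,-8.732) -> (-9,-7) [heading=120, draw]
  RT 120: heading 120 -> 0
]
Final: pos=(-9,-7), heading=0, 3 segment(s) drawn

Start position: (-9, -7)
Final position: (-9, -7)
Distance = 0; < 1e-6 -> CLOSED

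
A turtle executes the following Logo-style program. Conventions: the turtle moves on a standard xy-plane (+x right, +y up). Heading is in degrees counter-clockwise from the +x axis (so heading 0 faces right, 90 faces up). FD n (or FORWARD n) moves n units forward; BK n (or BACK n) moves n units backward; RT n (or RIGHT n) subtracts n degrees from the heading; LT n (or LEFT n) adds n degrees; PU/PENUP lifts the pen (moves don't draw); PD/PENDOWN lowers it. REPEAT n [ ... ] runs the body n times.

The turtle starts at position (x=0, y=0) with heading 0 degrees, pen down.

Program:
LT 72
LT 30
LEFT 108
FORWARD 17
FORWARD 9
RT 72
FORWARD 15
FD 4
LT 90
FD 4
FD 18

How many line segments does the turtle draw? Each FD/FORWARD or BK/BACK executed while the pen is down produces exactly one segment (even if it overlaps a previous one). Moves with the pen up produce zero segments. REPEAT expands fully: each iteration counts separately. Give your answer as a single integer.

Answer: 6

Derivation:
Executing turtle program step by step:
Start: pos=(0,0), heading=0, pen down
LT 72: heading 0 -> 72
LT 30: heading 72 -> 102
LT 108: heading 102 -> 210
FD 17: (0,0) -> (-14.722,-8.5) [heading=210, draw]
FD 9: (-14.722,-8.5) -> (-22.517,-13) [heading=210, draw]
RT 72: heading 210 -> 138
FD 15: (-22.517,-13) -> (-33.664,-2.963) [heading=138, draw]
FD 4: (-33.664,-2.963) -> (-36.636,-0.287) [heading=138, draw]
LT 90: heading 138 -> 228
FD 4: (-36.636,-0.287) -> (-39.313,-3.259) [heading=228, draw]
FD 18: (-39.313,-3.259) -> (-51.357,-16.636) [heading=228, draw]
Final: pos=(-51.357,-16.636), heading=228, 6 segment(s) drawn
Segments drawn: 6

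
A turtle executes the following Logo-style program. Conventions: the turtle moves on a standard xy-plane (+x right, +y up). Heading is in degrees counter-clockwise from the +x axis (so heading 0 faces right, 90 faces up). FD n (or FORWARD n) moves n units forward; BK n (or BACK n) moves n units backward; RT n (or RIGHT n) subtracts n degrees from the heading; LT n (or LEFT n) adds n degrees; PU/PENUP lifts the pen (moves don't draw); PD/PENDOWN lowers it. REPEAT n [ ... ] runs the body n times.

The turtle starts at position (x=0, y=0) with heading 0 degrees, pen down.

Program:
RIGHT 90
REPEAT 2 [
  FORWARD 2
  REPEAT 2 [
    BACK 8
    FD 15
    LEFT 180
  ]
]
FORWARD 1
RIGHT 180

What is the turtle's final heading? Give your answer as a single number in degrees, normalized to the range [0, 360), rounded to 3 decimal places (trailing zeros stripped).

Executing turtle program step by step:
Start: pos=(0,0), heading=0, pen down
RT 90: heading 0 -> 270
REPEAT 2 [
  -- iteration 1/2 --
  FD 2: (0,0) -> (0,-2) [heading=270, draw]
  REPEAT 2 [
    -- iteration 1/2 --
    BK 8: (0,-2) -> (0,6) [heading=270, draw]
    FD 15: (0,6) -> (0,-9) [heading=270, draw]
    LT 180: heading 270 -> 90
    -- iteration 2/2 --
    BK 8: (0,-9) -> (0,-17) [heading=90, draw]
    FD 15: (0,-17) -> (0,-2) [heading=90, draw]
    LT 180: heading 90 -> 270
  ]
  -- iteration 2/2 --
  FD 2: (0,-2) -> (0,-4) [heading=270, draw]
  REPEAT 2 [
    -- iteration 1/2 --
    BK 8: (0,-4) -> (0,4) [heading=270, draw]
    FD 15: (0,4) -> (0,-11) [heading=270, draw]
    LT 180: heading 270 -> 90
    -- iteration 2/2 --
    BK 8: (0,-11) -> (0,-19) [heading=90, draw]
    FD 15: (0,-19) -> (0,-4) [heading=90, draw]
    LT 180: heading 90 -> 270
  ]
]
FD 1: (0,-4) -> (0,-5) [heading=270, draw]
RT 180: heading 270 -> 90
Final: pos=(0,-5), heading=90, 11 segment(s) drawn

Answer: 90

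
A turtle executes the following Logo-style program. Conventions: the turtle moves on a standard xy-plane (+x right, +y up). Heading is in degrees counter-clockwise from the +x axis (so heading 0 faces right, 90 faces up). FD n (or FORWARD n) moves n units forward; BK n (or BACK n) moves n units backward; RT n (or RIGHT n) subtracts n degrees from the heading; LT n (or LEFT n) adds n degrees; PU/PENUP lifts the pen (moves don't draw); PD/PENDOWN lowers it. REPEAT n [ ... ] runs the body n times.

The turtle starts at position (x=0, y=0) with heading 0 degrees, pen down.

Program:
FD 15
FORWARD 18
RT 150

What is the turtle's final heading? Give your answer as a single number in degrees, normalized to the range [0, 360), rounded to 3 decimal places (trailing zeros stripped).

Answer: 210

Derivation:
Executing turtle program step by step:
Start: pos=(0,0), heading=0, pen down
FD 15: (0,0) -> (15,0) [heading=0, draw]
FD 18: (15,0) -> (33,0) [heading=0, draw]
RT 150: heading 0 -> 210
Final: pos=(33,0), heading=210, 2 segment(s) drawn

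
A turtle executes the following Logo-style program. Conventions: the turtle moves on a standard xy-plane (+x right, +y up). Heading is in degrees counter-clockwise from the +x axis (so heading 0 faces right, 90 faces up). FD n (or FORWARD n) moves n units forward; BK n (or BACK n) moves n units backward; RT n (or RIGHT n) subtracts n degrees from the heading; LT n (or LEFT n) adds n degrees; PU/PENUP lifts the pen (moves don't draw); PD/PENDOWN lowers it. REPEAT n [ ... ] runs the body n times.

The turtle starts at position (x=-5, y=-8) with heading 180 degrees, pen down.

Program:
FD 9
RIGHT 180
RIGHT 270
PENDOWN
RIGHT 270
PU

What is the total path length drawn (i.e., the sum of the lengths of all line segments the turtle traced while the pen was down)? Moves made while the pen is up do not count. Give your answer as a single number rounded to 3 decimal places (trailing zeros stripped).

Answer: 9

Derivation:
Executing turtle program step by step:
Start: pos=(-5,-8), heading=180, pen down
FD 9: (-5,-8) -> (-14,-8) [heading=180, draw]
RT 180: heading 180 -> 0
RT 270: heading 0 -> 90
PD: pen down
RT 270: heading 90 -> 180
PU: pen up
Final: pos=(-14,-8), heading=180, 1 segment(s) drawn

Segment lengths:
  seg 1: (-5,-8) -> (-14,-8), length = 9
Total = 9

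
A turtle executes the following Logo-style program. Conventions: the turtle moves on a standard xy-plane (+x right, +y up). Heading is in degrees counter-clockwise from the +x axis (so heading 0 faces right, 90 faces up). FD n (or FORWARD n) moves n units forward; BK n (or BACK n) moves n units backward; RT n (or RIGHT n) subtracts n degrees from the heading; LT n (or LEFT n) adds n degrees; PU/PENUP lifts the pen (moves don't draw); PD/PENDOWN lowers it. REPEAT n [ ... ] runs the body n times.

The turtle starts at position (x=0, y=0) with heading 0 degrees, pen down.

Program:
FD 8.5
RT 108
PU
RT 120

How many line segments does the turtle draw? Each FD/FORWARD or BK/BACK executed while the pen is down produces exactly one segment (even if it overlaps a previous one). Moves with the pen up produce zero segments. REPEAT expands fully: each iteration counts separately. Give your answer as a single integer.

Executing turtle program step by step:
Start: pos=(0,0), heading=0, pen down
FD 8.5: (0,0) -> (8.5,0) [heading=0, draw]
RT 108: heading 0 -> 252
PU: pen up
RT 120: heading 252 -> 132
Final: pos=(8.5,0), heading=132, 1 segment(s) drawn
Segments drawn: 1

Answer: 1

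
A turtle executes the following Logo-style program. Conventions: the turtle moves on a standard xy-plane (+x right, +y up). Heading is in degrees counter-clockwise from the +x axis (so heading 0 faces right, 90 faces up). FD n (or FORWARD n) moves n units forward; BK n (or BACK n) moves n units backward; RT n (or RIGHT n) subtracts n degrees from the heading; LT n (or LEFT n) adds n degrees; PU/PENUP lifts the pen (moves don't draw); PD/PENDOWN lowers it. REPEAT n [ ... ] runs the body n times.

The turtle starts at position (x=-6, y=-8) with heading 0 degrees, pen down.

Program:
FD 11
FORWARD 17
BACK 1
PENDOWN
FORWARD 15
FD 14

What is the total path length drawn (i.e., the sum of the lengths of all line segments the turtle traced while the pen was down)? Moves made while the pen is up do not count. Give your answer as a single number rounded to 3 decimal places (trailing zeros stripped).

Executing turtle program step by step:
Start: pos=(-6,-8), heading=0, pen down
FD 11: (-6,-8) -> (5,-8) [heading=0, draw]
FD 17: (5,-8) -> (22,-8) [heading=0, draw]
BK 1: (22,-8) -> (21,-8) [heading=0, draw]
PD: pen down
FD 15: (21,-8) -> (36,-8) [heading=0, draw]
FD 14: (36,-8) -> (50,-8) [heading=0, draw]
Final: pos=(50,-8), heading=0, 5 segment(s) drawn

Segment lengths:
  seg 1: (-6,-8) -> (5,-8), length = 11
  seg 2: (5,-8) -> (22,-8), length = 17
  seg 3: (22,-8) -> (21,-8), length = 1
  seg 4: (21,-8) -> (36,-8), length = 15
  seg 5: (36,-8) -> (50,-8), length = 14
Total = 58

Answer: 58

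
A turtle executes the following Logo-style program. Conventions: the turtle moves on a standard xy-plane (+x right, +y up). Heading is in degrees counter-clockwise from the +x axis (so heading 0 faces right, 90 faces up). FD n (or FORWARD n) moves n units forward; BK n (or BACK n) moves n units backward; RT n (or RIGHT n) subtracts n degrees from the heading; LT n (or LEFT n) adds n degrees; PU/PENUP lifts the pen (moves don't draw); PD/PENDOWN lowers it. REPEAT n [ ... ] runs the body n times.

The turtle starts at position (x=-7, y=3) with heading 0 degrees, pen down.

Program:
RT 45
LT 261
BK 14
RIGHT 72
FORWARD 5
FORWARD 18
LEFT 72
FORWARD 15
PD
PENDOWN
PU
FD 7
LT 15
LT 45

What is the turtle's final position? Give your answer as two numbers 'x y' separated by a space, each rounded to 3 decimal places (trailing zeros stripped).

Answer: -32.08 11.817

Derivation:
Executing turtle program step by step:
Start: pos=(-7,3), heading=0, pen down
RT 45: heading 0 -> 315
LT 261: heading 315 -> 216
BK 14: (-7,3) -> (4.326,11.229) [heading=216, draw]
RT 72: heading 216 -> 144
FD 5: (4.326,11.229) -> (0.281,14.168) [heading=144, draw]
FD 18: (0.281,14.168) -> (-14.281,24.748) [heading=144, draw]
LT 72: heading 144 -> 216
FD 15: (-14.281,24.748) -> (-26.416,15.931) [heading=216, draw]
PD: pen down
PD: pen down
PU: pen up
FD 7: (-26.416,15.931) -> (-32.08,11.817) [heading=216, move]
LT 15: heading 216 -> 231
LT 45: heading 231 -> 276
Final: pos=(-32.08,11.817), heading=276, 4 segment(s) drawn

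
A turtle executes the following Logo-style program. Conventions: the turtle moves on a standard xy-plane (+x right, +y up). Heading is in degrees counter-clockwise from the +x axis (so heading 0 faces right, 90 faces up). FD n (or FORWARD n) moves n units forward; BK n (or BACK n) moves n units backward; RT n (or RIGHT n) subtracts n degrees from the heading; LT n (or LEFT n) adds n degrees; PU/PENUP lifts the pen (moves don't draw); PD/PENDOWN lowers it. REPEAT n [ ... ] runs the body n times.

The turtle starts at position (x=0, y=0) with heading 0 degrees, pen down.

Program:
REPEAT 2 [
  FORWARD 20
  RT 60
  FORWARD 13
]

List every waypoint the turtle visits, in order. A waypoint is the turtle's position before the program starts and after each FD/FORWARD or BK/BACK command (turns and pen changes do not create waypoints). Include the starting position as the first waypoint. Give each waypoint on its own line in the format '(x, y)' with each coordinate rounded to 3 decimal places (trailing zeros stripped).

Answer: (0, 0)
(20, 0)
(26.5, -11.258)
(36.5, -28.579)
(30, -39.837)

Derivation:
Executing turtle program step by step:
Start: pos=(0,0), heading=0, pen down
REPEAT 2 [
  -- iteration 1/2 --
  FD 20: (0,0) -> (20,0) [heading=0, draw]
  RT 60: heading 0 -> 300
  FD 13: (20,0) -> (26.5,-11.258) [heading=300, draw]
  -- iteration 2/2 --
  FD 20: (26.5,-11.258) -> (36.5,-28.579) [heading=300, draw]
  RT 60: heading 300 -> 240
  FD 13: (36.5,-28.579) -> (30,-39.837) [heading=240, draw]
]
Final: pos=(30,-39.837), heading=240, 4 segment(s) drawn
Waypoints (5 total):
(0, 0)
(20, 0)
(26.5, -11.258)
(36.5, -28.579)
(30, -39.837)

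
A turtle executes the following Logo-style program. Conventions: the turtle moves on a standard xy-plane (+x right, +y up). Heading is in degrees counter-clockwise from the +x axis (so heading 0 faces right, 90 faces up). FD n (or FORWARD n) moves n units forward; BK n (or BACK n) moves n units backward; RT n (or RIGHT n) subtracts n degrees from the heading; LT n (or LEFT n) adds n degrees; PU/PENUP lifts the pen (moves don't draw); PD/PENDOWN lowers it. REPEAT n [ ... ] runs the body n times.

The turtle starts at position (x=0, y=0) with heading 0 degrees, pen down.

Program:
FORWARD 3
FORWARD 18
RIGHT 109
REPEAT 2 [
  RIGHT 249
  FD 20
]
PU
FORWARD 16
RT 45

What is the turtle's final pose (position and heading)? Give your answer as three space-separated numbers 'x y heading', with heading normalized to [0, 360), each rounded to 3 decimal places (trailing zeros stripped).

Executing turtle program step by step:
Start: pos=(0,0), heading=0, pen down
FD 3: (0,0) -> (3,0) [heading=0, draw]
FD 18: (3,0) -> (21,0) [heading=0, draw]
RT 109: heading 0 -> 251
REPEAT 2 [
  -- iteration 1/2 --
  RT 249: heading 251 -> 2
  FD 20: (21,0) -> (40.988,0.698) [heading=2, draw]
  -- iteration 2/2 --
  RT 249: heading 2 -> 113
  FD 20: (40.988,0.698) -> (33.173,19.108) [heading=113, draw]
]
PU: pen up
FD 16: (33.173,19.108) -> (26.921,33.836) [heading=113, move]
RT 45: heading 113 -> 68
Final: pos=(26.921,33.836), heading=68, 4 segment(s) drawn

Answer: 26.921 33.836 68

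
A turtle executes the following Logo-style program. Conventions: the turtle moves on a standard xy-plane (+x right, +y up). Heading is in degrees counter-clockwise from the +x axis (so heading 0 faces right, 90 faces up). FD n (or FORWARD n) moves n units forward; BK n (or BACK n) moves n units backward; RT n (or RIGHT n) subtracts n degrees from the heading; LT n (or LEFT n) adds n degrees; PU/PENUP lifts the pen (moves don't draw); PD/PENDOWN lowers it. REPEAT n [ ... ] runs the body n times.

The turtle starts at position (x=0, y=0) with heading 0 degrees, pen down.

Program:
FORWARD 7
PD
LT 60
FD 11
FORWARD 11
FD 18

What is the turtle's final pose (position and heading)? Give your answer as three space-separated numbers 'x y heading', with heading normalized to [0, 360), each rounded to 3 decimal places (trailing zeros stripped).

Executing turtle program step by step:
Start: pos=(0,0), heading=0, pen down
FD 7: (0,0) -> (7,0) [heading=0, draw]
PD: pen down
LT 60: heading 0 -> 60
FD 11: (7,0) -> (12.5,9.526) [heading=60, draw]
FD 11: (12.5,9.526) -> (18,19.053) [heading=60, draw]
FD 18: (18,19.053) -> (27,34.641) [heading=60, draw]
Final: pos=(27,34.641), heading=60, 4 segment(s) drawn

Answer: 27 34.641 60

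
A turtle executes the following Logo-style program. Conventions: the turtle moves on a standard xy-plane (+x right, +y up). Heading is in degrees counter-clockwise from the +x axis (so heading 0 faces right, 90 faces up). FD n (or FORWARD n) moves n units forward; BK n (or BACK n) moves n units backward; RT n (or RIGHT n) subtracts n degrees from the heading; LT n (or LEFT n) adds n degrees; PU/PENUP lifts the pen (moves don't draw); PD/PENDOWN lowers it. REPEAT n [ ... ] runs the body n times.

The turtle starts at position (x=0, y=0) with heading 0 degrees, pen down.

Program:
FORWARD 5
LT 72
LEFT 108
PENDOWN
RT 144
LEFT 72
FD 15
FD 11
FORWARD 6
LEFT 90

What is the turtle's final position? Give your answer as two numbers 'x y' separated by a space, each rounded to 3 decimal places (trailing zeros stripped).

Executing turtle program step by step:
Start: pos=(0,0), heading=0, pen down
FD 5: (0,0) -> (5,0) [heading=0, draw]
LT 72: heading 0 -> 72
LT 108: heading 72 -> 180
PD: pen down
RT 144: heading 180 -> 36
LT 72: heading 36 -> 108
FD 15: (5,0) -> (0.365,14.266) [heading=108, draw]
FD 11: (0.365,14.266) -> (-3.034,24.727) [heading=108, draw]
FD 6: (-3.034,24.727) -> (-4.889,30.434) [heading=108, draw]
LT 90: heading 108 -> 198
Final: pos=(-4.889,30.434), heading=198, 4 segment(s) drawn

Answer: -4.889 30.434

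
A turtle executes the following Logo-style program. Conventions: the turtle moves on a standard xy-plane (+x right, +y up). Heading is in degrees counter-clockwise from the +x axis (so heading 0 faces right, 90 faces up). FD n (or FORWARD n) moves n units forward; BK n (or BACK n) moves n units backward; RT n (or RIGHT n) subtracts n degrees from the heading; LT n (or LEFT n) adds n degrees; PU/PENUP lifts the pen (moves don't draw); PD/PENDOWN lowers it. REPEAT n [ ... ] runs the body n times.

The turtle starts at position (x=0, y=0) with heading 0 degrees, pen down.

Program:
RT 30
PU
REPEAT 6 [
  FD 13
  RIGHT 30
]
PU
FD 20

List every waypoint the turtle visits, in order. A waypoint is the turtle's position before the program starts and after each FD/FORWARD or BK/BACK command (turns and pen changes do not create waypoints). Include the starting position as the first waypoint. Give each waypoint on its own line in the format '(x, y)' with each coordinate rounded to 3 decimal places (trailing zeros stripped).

Answer: (0, 0)
(11.258, -6.5)
(17.758, -17.758)
(17.758, -30.758)
(11.258, -42.017)
(0, -48.517)
(-13, -48.517)
(-30.321, -38.517)

Derivation:
Executing turtle program step by step:
Start: pos=(0,0), heading=0, pen down
RT 30: heading 0 -> 330
PU: pen up
REPEAT 6 [
  -- iteration 1/6 --
  FD 13: (0,0) -> (11.258,-6.5) [heading=330, move]
  RT 30: heading 330 -> 300
  -- iteration 2/6 --
  FD 13: (11.258,-6.5) -> (17.758,-17.758) [heading=300, move]
  RT 30: heading 300 -> 270
  -- iteration 3/6 --
  FD 13: (17.758,-17.758) -> (17.758,-30.758) [heading=270, move]
  RT 30: heading 270 -> 240
  -- iteration 4/6 --
  FD 13: (17.758,-30.758) -> (11.258,-42.017) [heading=240, move]
  RT 30: heading 240 -> 210
  -- iteration 5/6 --
  FD 13: (11.258,-42.017) -> (0,-48.517) [heading=210, move]
  RT 30: heading 210 -> 180
  -- iteration 6/6 --
  FD 13: (0,-48.517) -> (-13,-48.517) [heading=180, move]
  RT 30: heading 180 -> 150
]
PU: pen up
FD 20: (-13,-48.517) -> (-30.321,-38.517) [heading=150, move]
Final: pos=(-30.321,-38.517), heading=150, 0 segment(s) drawn
Waypoints (8 total):
(0, 0)
(11.258, -6.5)
(17.758, -17.758)
(17.758, -30.758)
(11.258, -42.017)
(0, -48.517)
(-13, -48.517)
(-30.321, -38.517)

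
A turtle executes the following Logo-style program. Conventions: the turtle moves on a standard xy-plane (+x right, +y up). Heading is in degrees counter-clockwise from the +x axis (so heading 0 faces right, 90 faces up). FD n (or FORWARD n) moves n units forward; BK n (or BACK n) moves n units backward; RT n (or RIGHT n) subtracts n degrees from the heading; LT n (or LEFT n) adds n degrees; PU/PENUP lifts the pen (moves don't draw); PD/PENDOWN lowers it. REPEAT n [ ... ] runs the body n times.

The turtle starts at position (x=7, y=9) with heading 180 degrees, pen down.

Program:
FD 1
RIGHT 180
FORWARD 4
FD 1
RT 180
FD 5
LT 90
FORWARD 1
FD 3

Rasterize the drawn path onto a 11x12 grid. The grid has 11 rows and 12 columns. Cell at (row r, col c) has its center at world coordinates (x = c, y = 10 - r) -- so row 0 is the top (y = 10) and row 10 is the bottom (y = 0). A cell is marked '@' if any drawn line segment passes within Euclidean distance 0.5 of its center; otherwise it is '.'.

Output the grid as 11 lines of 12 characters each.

Answer: ............
......@@@@@@
......@.....
......@.....
......@.....
......@.....
............
............
............
............
............

Derivation:
Segment 0: (7,9) -> (6,9)
Segment 1: (6,9) -> (10,9)
Segment 2: (10,9) -> (11,9)
Segment 3: (11,9) -> (6,9)
Segment 4: (6,9) -> (6,8)
Segment 5: (6,8) -> (6,5)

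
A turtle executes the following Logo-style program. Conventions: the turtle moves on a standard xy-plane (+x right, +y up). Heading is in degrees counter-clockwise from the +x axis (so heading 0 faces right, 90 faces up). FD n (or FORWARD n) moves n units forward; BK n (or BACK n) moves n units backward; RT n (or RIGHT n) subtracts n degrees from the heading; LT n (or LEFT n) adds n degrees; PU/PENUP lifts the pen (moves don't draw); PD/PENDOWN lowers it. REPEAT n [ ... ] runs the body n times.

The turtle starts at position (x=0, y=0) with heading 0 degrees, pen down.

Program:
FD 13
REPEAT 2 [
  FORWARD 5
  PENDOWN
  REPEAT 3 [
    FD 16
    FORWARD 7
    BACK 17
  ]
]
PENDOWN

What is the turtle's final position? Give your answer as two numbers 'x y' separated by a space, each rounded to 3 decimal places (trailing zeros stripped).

Executing turtle program step by step:
Start: pos=(0,0), heading=0, pen down
FD 13: (0,0) -> (13,0) [heading=0, draw]
REPEAT 2 [
  -- iteration 1/2 --
  FD 5: (13,0) -> (18,0) [heading=0, draw]
  PD: pen down
  REPEAT 3 [
    -- iteration 1/3 --
    FD 16: (18,0) -> (34,0) [heading=0, draw]
    FD 7: (34,0) -> (41,0) [heading=0, draw]
    BK 17: (41,0) -> (24,0) [heading=0, draw]
    -- iteration 2/3 --
    FD 16: (24,0) -> (40,0) [heading=0, draw]
    FD 7: (40,0) -> (47,0) [heading=0, draw]
    BK 17: (47,0) -> (30,0) [heading=0, draw]
    -- iteration 3/3 --
    FD 16: (30,0) -> (46,0) [heading=0, draw]
    FD 7: (46,0) -> (53,0) [heading=0, draw]
    BK 17: (53,0) -> (36,0) [heading=0, draw]
  ]
  -- iteration 2/2 --
  FD 5: (36,0) -> (41,0) [heading=0, draw]
  PD: pen down
  REPEAT 3 [
    -- iteration 1/3 --
    FD 16: (41,0) -> (57,0) [heading=0, draw]
    FD 7: (57,0) -> (64,0) [heading=0, draw]
    BK 17: (64,0) -> (47,0) [heading=0, draw]
    -- iteration 2/3 --
    FD 16: (47,0) -> (63,0) [heading=0, draw]
    FD 7: (63,0) -> (70,0) [heading=0, draw]
    BK 17: (70,0) -> (53,0) [heading=0, draw]
    -- iteration 3/3 --
    FD 16: (53,0) -> (69,0) [heading=0, draw]
    FD 7: (69,0) -> (76,0) [heading=0, draw]
    BK 17: (76,0) -> (59,0) [heading=0, draw]
  ]
]
PD: pen down
Final: pos=(59,0), heading=0, 21 segment(s) drawn

Answer: 59 0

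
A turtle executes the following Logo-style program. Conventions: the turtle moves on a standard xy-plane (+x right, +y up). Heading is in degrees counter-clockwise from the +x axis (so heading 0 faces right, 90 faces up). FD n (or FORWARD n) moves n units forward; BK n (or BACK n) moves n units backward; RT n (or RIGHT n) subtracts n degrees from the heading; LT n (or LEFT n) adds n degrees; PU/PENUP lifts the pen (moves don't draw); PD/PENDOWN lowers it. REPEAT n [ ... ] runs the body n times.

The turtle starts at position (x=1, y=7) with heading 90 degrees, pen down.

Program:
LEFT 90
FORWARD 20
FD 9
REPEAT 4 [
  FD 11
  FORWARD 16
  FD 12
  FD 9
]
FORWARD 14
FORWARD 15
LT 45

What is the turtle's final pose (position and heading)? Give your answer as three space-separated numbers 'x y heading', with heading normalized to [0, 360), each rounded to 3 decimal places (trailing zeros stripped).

Answer: -249 7 225

Derivation:
Executing turtle program step by step:
Start: pos=(1,7), heading=90, pen down
LT 90: heading 90 -> 180
FD 20: (1,7) -> (-19,7) [heading=180, draw]
FD 9: (-19,7) -> (-28,7) [heading=180, draw]
REPEAT 4 [
  -- iteration 1/4 --
  FD 11: (-28,7) -> (-39,7) [heading=180, draw]
  FD 16: (-39,7) -> (-55,7) [heading=180, draw]
  FD 12: (-55,7) -> (-67,7) [heading=180, draw]
  FD 9: (-67,7) -> (-76,7) [heading=180, draw]
  -- iteration 2/4 --
  FD 11: (-76,7) -> (-87,7) [heading=180, draw]
  FD 16: (-87,7) -> (-103,7) [heading=180, draw]
  FD 12: (-103,7) -> (-115,7) [heading=180, draw]
  FD 9: (-115,7) -> (-124,7) [heading=180, draw]
  -- iteration 3/4 --
  FD 11: (-124,7) -> (-135,7) [heading=180, draw]
  FD 16: (-135,7) -> (-151,7) [heading=180, draw]
  FD 12: (-151,7) -> (-163,7) [heading=180, draw]
  FD 9: (-163,7) -> (-172,7) [heading=180, draw]
  -- iteration 4/4 --
  FD 11: (-172,7) -> (-183,7) [heading=180, draw]
  FD 16: (-183,7) -> (-199,7) [heading=180, draw]
  FD 12: (-199,7) -> (-211,7) [heading=180, draw]
  FD 9: (-211,7) -> (-220,7) [heading=180, draw]
]
FD 14: (-220,7) -> (-234,7) [heading=180, draw]
FD 15: (-234,7) -> (-249,7) [heading=180, draw]
LT 45: heading 180 -> 225
Final: pos=(-249,7), heading=225, 20 segment(s) drawn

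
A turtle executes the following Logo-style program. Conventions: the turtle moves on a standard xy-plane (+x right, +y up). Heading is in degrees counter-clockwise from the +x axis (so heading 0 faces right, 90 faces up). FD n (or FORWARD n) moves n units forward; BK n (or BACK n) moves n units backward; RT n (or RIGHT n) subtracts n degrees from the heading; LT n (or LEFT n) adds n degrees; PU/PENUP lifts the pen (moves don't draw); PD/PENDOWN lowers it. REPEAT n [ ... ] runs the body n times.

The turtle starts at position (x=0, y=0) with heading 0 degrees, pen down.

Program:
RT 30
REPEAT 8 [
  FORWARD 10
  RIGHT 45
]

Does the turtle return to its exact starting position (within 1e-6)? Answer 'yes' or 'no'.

Executing turtle program step by step:
Start: pos=(0,0), heading=0, pen down
RT 30: heading 0 -> 330
REPEAT 8 [
  -- iteration 1/8 --
  FD 10: (0,0) -> (8.66,-5) [heading=330, draw]
  RT 45: heading 330 -> 285
  -- iteration 2/8 --
  FD 10: (8.66,-5) -> (11.248,-14.659) [heading=285, draw]
  RT 45: heading 285 -> 240
  -- iteration 3/8 --
  FD 10: (11.248,-14.659) -> (6.248,-23.32) [heading=240, draw]
  RT 45: heading 240 -> 195
  -- iteration 4/8 --
  FD 10: (6.248,-23.32) -> (-3.411,-25.908) [heading=195, draw]
  RT 45: heading 195 -> 150
  -- iteration 5/8 --
  FD 10: (-3.411,-25.908) -> (-12.071,-20.908) [heading=150, draw]
  RT 45: heading 150 -> 105
  -- iteration 6/8 --
  FD 10: (-12.071,-20.908) -> (-14.659,-11.248) [heading=105, draw]
  RT 45: heading 105 -> 60
  -- iteration 7/8 --
  FD 10: (-14.659,-11.248) -> (-9.659,-2.588) [heading=60, draw]
  RT 45: heading 60 -> 15
  -- iteration 8/8 --
  FD 10: (-9.659,-2.588) -> (0,0) [heading=15, draw]
  RT 45: heading 15 -> 330
]
Final: pos=(0,0), heading=330, 8 segment(s) drawn

Start position: (0, 0)
Final position: (0, 0)
Distance = 0; < 1e-6 -> CLOSED

Answer: yes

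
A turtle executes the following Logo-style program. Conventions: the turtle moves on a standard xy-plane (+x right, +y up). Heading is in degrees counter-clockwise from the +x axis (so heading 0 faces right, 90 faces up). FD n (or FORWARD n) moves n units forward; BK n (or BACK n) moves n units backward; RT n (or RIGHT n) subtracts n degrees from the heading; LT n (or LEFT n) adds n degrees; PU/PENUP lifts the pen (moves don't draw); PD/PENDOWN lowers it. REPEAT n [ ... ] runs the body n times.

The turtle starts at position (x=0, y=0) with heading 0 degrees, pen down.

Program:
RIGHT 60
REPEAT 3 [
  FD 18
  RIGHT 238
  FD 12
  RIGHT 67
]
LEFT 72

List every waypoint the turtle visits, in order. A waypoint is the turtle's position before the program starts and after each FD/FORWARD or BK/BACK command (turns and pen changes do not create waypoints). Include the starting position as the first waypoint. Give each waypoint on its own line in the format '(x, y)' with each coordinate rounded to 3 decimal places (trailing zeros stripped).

Executing turtle program step by step:
Start: pos=(0,0), heading=0, pen down
RT 60: heading 0 -> 300
REPEAT 3 [
  -- iteration 1/3 --
  FD 18: (0,0) -> (9,-15.588) [heading=300, draw]
  RT 238: heading 300 -> 62
  FD 12: (9,-15.588) -> (14.634,-4.993) [heading=62, draw]
  RT 67: heading 62 -> 355
  -- iteration 2/3 --
  FD 18: (14.634,-4.993) -> (32.565,-6.562) [heading=355, draw]
  RT 238: heading 355 -> 117
  FD 12: (32.565,-6.562) -> (27.117,4.13) [heading=117, draw]
  RT 67: heading 117 -> 50
  -- iteration 3/3 --
  FD 18: (27.117,4.13) -> (38.687,17.919) [heading=50, draw]
  RT 238: heading 50 -> 172
  FD 12: (38.687,17.919) -> (26.804,19.589) [heading=172, draw]
  RT 67: heading 172 -> 105
]
LT 72: heading 105 -> 177
Final: pos=(26.804,19.589), heading=177, 6 segment(s) drawn
Waypoints (7 total):
(0, 0)
(9, -15.588)
(14.634, -4.993)
(32.565, -6.562)
(27.117, 4.13)
(38.687, 17.919)
(26.804, 19.589)

Answer: (0, 0)
(9, -15.588)
(14.634, -4.993)
(32.565, -6.562)
(27.117, 4.13)
(38.687, 17.919)
(26.804, 19.589)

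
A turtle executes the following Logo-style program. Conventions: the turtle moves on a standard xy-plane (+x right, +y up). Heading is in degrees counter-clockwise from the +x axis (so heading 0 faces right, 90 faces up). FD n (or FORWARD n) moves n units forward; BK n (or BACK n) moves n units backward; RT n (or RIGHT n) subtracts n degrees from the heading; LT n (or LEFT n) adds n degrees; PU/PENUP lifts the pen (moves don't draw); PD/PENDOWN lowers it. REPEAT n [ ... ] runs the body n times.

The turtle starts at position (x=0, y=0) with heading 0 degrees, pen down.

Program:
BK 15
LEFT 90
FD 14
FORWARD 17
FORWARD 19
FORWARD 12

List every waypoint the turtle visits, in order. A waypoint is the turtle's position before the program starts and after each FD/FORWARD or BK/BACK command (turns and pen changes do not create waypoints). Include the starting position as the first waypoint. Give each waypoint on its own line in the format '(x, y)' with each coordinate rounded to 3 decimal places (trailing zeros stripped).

Executing turtle program step by step:
Start: pos=(0,0), heading=0, pen down
BK 15: (0,0) -> (-15,0) [heading=0, draw]
LT 90: heading 0 -> 90
FD 14: (-15,0) -> (-15,14) [heading=90, draw]
FD 17: (-15,14) -> (-15,31) [heading=90, draw]
FD 19: (-15,31) -> (-15,50) [heading=90, draw]
FD 12: (-15,50) -> (-15,62) [heading=90, draw]
Final: pos=(-15,62), heading=90, 5 segment(s) drawn
Waypoints (6 total):
(0, 0)
(-15, 0)
(-15, 14)
(-15, 31)
(-15, 50)
(-15, 62)

Answer: (0, 0)
(-15, 0)
(-15, 14)
(-15, 31)
(-15, 50)
(-15, 62)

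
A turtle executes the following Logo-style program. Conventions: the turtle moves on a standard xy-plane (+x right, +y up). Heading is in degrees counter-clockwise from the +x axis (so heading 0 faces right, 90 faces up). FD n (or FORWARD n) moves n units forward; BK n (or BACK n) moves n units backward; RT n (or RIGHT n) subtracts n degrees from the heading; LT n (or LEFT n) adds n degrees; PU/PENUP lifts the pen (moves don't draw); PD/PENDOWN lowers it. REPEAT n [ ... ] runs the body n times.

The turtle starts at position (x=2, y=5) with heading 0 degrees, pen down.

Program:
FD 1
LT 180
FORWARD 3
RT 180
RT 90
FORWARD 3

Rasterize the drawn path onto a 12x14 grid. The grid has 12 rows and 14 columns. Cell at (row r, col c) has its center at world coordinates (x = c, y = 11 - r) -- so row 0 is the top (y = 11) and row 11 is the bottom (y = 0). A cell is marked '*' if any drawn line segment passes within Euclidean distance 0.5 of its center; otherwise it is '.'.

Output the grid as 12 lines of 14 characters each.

Segment 0: (2,5) -> (3,5)
Segment 1: (3,5) -> (0,5)
Segment 2: (0,5) -> (0,2)

Answer: ..............
..............
..............
..............
..............
..............
****..........
*.............
*.............
*.............
..............
..............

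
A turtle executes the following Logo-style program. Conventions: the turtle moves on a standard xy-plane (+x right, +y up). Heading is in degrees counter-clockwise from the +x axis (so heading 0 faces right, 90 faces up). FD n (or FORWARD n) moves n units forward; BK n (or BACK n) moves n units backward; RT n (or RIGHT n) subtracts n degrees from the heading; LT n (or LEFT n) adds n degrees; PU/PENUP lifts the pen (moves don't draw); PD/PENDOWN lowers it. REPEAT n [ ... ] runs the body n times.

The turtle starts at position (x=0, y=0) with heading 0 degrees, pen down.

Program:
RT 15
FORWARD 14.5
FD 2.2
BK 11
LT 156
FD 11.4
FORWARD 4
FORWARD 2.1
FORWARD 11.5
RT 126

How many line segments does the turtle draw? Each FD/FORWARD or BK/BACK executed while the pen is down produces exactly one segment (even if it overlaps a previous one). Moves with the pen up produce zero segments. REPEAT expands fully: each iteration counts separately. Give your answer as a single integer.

Executing turtle program step by step:
Start: pos=(0,0), heading=0, pen down
RT 15: heading 0 -> 345
FD 14.5: (0,0) -> (14.006,-3.753) [heading=345, draw]
FD 2.2: (14.006,-3.753) -> (16.131,-4.322) [heading=345, draw]
BK 11: (16.131,-4.322) -> (5.506,-1.475) [heading=345, draw]
LT 156: heading 345 -> 141
FD 11.4: (5.506,-1.475) -> (-3.354,5.699) [heading=141, draw]
FD 4: (-3.354,5.699) -> (-6.462,8.216) [heading=141, draw]
FD 2.1: (-6.462,8.216) -> (-8.094,9.538) [heading=141, draw]
FD 11.5: (-8.094,9.538) -> (-17.031,16.775) [heading=141, draw]
RT 126: heading 141 -> 15
Final: pos=(-17.031,16.775), heading=15, 7 segment(s) drawn
Segments drawn: 7

Answer: 7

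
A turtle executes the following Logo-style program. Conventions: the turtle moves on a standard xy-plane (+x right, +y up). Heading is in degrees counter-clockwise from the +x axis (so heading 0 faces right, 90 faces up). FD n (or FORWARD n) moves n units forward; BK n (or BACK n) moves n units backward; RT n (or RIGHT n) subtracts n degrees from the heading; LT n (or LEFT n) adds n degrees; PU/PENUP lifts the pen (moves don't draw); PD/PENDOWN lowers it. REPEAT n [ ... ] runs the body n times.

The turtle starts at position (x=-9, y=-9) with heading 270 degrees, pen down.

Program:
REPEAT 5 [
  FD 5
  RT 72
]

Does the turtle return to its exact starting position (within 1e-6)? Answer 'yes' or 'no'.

Executing turtle program step by step:
Start: pos=(-9,-9), heading=270, pen down
REPEAT 5 [
  -- iteration 1/5 --
  FD 5: (-9,-9) -> (-9,-14) [heading=270, draw]
  RT 72: heading 270 -> 198
  -- iteration 2/5 --
  FD 5: (-9,-14) -> (-13.755,-15.545) [heading=198, draw]
  RT 72: heading 198 -> 126
  -- iteration 3/5 --
  FD 5: (-13.755,-15.545) -> (-16.694,-11.5) [heading=126, draw]
  RT 72: heading 126 -> 54
  -- iteration 4/5 --
  FD 5: (-16.694,-11.5) -> (-13.755,-7.455) [heading=54, draw]
  RT 72: heading 54 -> 342
  -- iteration 5/5 --
  FD 5: (-13.755,-7.455) -> (-9,-9) [heading=342, draw]
  RT 72: heading 342 -> 270
]
Final: pos=(-9,-9), heading=270, 5 segment(s) drawn

Start position: (-9, -9)
Final position: (-9, -9)
Distance = 0; < 1e-6 -> CLOSED

Answer: yes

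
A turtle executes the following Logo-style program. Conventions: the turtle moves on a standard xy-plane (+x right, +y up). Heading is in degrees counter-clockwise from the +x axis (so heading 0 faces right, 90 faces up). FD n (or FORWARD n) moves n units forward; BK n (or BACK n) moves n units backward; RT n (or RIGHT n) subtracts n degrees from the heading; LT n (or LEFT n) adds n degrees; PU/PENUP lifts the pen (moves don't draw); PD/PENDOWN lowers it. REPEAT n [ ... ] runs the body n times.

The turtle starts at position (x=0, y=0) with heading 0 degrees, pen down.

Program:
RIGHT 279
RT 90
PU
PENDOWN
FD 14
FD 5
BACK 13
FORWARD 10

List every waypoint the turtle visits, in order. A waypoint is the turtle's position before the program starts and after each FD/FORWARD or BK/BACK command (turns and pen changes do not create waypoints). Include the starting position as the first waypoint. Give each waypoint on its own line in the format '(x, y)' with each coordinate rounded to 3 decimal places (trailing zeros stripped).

Answer: (0, 0)
(13.828, -2.19)
(18.766, -2.972)
(5.926, -0.939)
(15.803, -2.503)

Derivation:
Executing turtle program step by step:
Start: pos=(0,0), heading=0, pen down
RT 279: heading 0 -> 81
RT 90: heading 81 -> 351
PU: pen up
PD: pen down
FD 14: (0,0) -> (13.828,-2.19) [heading=351, draw]
FD 5: (13.828,-2.19) -> (18.766,-2.972) [heading=351, draw]
BK 13: (18.766,-2.972) -> (5.926,-0.939) [heading=351, draw]
FD 10: (5.926,-0.939) -> (15.803,-2.503) [heading=351, draw]
Final: pos=(15.803,-2.503), heading=351, 4 segment(s) drawn
Waypoints (5 total):
(0, 0)
(13.828, -2.19)
(18.766, -2.972)
(5.926, -0.939)
(15.803, -2.503)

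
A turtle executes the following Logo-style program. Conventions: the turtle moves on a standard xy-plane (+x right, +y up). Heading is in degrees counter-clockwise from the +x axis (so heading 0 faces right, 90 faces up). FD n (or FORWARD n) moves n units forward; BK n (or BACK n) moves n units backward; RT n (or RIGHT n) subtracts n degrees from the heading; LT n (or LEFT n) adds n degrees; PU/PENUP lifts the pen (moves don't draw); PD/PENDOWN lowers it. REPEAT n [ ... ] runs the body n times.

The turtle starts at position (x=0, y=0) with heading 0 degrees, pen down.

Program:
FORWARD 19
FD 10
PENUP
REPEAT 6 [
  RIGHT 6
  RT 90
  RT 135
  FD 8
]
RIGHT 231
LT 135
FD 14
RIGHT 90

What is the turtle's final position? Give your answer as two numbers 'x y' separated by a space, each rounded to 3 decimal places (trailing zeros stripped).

Executing turtle program step by step:
Start: pos=(0,0), heading=0, pen down
FD 19: (0,0) -> (19,0) [heading=0, draw]
FD 10: (19,0) -> (29,0) [heading=0, draw]
PU: pen up
REPEAT 6 [
  -- iteration 1/6 --
  RT 6: heading 0 -> 354
  RT 90: heading 354 -> 264
  RT 135: heading 264 -> 129
  FD 8: (29,0) -> (23.965,6.217) [heading=129, move]
  -- iteration 2/6 --
  RT 6: heading 129 -> 123
  RT 90: heading 123 -> 33
  RT 135: heading 33 -> 258
  FD 8: (23.965,6.217) -> (22.302,-1.608) [heading=258, move]
  -- iteration 3/6 --
  RT 6: heading 258 -> 252
  RT 90: heading 252 -> 162
  RT 135: heading 162 -> 27
  FD 8: (22.302,-1.608) -> (29.43,2.024) [heading=27, move]
  -- iteration 4/6 --
  RT 6: heading 27 -> 21
  RT 90: heading 21 -> 291
  RT 135: heading 291 -> 156
  FD 8: (29.43,2.024) -> (22.122,5.278) [heading=156, move]
  -- iteration 5/6 --
  RT 6: heading 156 -> 150
  RT 90: heading 150 -> 60
  RT 135: heading 60 -> 285
  FD 8: (22.122,5.278) -> (24.192,-2.45) [heading=285, move]
  -- iteration 6/6 --
  RT 6: heading 285 -> 279
  RT 90: heading 279 -> 189
  RT 135: heading 189 -> 54
  FD 8: (24.192,-2.45) -> (28.895,4.023) [heading=54, move]
]
RT 231: heading 54 -> 183
LT 135: heading 183 -> 318
FD 14: (28.895,4.023) -> (39.299,-5.345) [heading=318, move]
RT 90: heading 318 -> 228
Final: pos=(39.299,-5.345), heading=228, 2 segment(s) drawn

Answer: 39.299 -5.345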